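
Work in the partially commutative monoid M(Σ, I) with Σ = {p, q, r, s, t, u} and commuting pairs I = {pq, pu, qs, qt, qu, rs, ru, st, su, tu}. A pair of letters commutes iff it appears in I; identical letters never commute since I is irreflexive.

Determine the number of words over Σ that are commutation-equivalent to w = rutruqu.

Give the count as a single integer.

piece 0:r — minimal
piece 1:u — minimal
piece 2:t rests on {0:r}
piece 3:r rests on {2:t}
piece 4:u rests on {1:u}
piece 5:q rests on {3:r}
piece 6:u rests on {4:u}
minimal pieces: {0:r, 1:u}
ways to finish when only these pieces remain (= sum over removing one remaining piece with nothing left below it):
  1 left: {5}→1  {6}→1
  2 left: {3,5}→1  {4,6}→1  {5,6}→2
  3 left: {1,4,6}→1  {2,3,5}→1  {3,5,6}→3  {4,5,6}→3
  4 left: {0,2,3,5}→1  {1,4,5,6}→4  {2,3,5,6}→4  {3,4,5,6}→6
  5 left: {0,2,3,5,6}→5  {1,3,4,5,6}→10  {2,3,4,5,6}→10
  placing 0:r first → 20 extensions
  placing 1:u first → 15 extensions
total linear extensions = 35

35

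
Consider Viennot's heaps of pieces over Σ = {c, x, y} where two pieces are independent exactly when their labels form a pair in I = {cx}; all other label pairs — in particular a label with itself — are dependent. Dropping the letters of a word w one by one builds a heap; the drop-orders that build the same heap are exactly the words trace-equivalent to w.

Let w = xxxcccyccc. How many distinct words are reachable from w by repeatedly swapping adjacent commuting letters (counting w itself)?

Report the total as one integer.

20

0(x) covers ∅
1(x) covers 0:x
2(x) covers 1:x
3(c) covers ∅
4(c) covers 3:c
5(c) covers 4:c
6(y) covers 2:x, 5:c
7(c) covers 6:y
8(c) covers 7:c
9(c) covers 8:c
floor of heap: 0:x, 3:c
completions by unplaced set U, small U first (add the entries for U minus each lowest piece of U):
  |U|=1: {9}:1
  |U|=2: {8,9}:1
  |U|=3: {7,8,9}:1
  |U|=4: {6,7,8,9}:1
  |U|=5: {2,6,7,8,9}:1  {5,6,7,8,9}:1
  |U|=6: {1,2,6,7,8,9}:1  {2,5,6,7,8,9}:2  {4,5,6,7,8,9}:1
  |U|=7: {0,1,2,6,7,8,9}:1  {1,2,5,6,7,8,9}:3  {2,4,5,6,7,8,9}:3  {3,4,5,6,7,8,9}:1
  |U|=8: {0,1,2,5,6,7,8,9}:4  {1,2,4,5,6,7,8,9}:6  {2,3,4,5,6,7,8,9}:4
  start at 0(x): 10
  start at 3(c): 10
sum over floor = 20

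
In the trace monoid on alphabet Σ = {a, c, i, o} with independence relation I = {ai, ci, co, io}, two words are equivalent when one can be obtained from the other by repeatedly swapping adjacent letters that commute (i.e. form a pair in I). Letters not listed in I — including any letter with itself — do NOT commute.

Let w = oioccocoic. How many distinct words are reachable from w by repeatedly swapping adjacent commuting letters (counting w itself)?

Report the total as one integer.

3150

#0=o has no predecessor
#1=i has no predecessor
#2=o depends on [0:o]
#3=c has no predecessor
#4=c depends on [3:c]
#5=o depends on [2:o]
#6=c depends on [4:c]
#7=o depends on [5:o]
#8=i depends on [1:i]
#9=c depends on [6:c]
sources: [0:o, 1:i, 3:c]
N(rest) = Σ N(rest − s) over sources s of rest; N(one piece) = 1:
  size 1 → [7]=1  [8]=1  [9]=1
  size 2 → [1,8]=1  [5,7]=1  [6,9]=1  [7,8]=2  [7,9]=2  [8,9]=2
  size 3 → [1,7,8]=3  [1,8,9]=3  [2,5,7]=1  [4,6,9]=1  [5,7,8]=3  [5,7,9]=3  [6,7,9]=3  [6,8,9]=3  [7,8,9]=6
  size 4 → [0,2,5,7]=1  [1,5,7,8]=6  [1,6,8,9]=6  [1,7,8,9]=12  [2,5,7,8]=4  [2,5,7,9]=4  [3,4,6,9]=1  [4,6,7,9]=4  [4,6,8,9]=4  [5,6,7,9]=6  [5,7,8,9]=12  [6,7,8,9]=12
  size 5 → [0,2,5,7,8]=5  [0,2,5,7,9]=5  [1,2,5,7,8]=10  [1,4,6,8,9]=10  [1,5,7,8,9]=30  [1,6,7,8,9]=30  [2,5,6,7,9]=10  [2,5,7,8,9]=20  [3,4,6,7,9]=5  [3,4,6,8,9]=5  [4,5,6,7,9]=10  [4,6,7,8,9]=20  [5,6,7,8,9]=30
  size 6 → [0,1,2,5,7,8]=15  [0,2,5,6,7,9]=15  [0,2,5,7,8,9]=30  [1,2,5,7,8,9]=60  [1,3,4,6,8,9]=15  [1,4,6,7,8,9]=60  [1,5,6,7,8,9]=90  [2,4,5,6,7,9]=20  [2,5,6,7,8,9]=60  [3,4,5,6,7,9]=15  [3,4,6,7,8,9]=30  [4,5,6,7,8,9]=60
  size 7 → [0,1,2,5,7,8,9]=105  [0,2,4,5,6,7,9]=35  [0,2,5,6,7,8,9]=105  [1,2,5,6,7,8,9]=210  [1,3,4,6,7,8,9]=105  [1,4,5,6,7,8,9]=210  [2,3,4,5,6,7,9]=35  [2,4,5,6,7,8,9]=140  [3,4,5,6,7,8,9]=105
  size 8 → [0,1,2,5,6,7,8,9]=420  [0,2,3,4,5,6,7,9]=70  [0,2,4,5,6,7,8,9]=280  [1,2,4,5,6,7,8,9]=560  [1,3,4,5,6,7,8,9]=420  [2,3,4,5,6,7,8,9]=280
  first=0(o) contributes 1260
  first=1(i) contributes 630
  first=3(c) contributes 1260
|[w]| = 3150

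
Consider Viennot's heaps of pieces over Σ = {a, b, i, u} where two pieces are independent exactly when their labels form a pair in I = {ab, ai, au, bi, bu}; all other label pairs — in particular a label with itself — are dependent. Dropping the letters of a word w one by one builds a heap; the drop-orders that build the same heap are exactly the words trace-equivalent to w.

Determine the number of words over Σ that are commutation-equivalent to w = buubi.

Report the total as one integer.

#0=b has no predecessor
#1=u has no predecessor
#2=u depends on [1:u]
#3=b depends on [0:b]
#4=i depends on [2:u]
sources: [0:b, 1:u]
N(rest) = Σ N(rest − s) over sources s of rest; N(one piece) = 1:
  size 1 → [3]=1  [4]=1
  size 2 → [0,3]=1  [2,4]=1  [3,4]=2
  size 3 → [0,3,4]=3  [1,2,4]=1  [2,3,4]=3
  first=0(b) contributes 4
  first=1(u) contributes 6
|[w]| = 10

10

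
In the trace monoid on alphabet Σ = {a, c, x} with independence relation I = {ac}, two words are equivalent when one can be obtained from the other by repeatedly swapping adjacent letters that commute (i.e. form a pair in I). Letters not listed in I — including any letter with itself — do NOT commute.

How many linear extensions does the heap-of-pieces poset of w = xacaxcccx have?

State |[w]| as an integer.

3

piece 0:x — minimal
piece 1:a rests on {0:x}
piece 2:c rests on {0:x}
piece 3:a rests on {1:a}
piece 4:x rests on {2:c, 3:a}
piece 5:c rests on {4:x}
piece 6:c rests on {5:c}
piece 7:c rests on {6:c}
piece 8:x rests on {7:c}
minimal pieces: {0:x}
ways to finish when only these pieces remain (= sum over removing one remaining piece with nothing left below it):
  1 left: {8}→1
  2 left: {7,8}→1
  3 left: {6,7,8}→1
  4 left: {5,6,7,8}→1
  5 left: {4,5,6,7,8}→1
  6 left: {2,4,5,6,7,8}→1  {3,4,5,6,7,8}→1
  7 left: {1,3,4,5,6,7,8}→1  {2,3,4,5,6,7,8}→2
  placing 0:x first → 3 extensions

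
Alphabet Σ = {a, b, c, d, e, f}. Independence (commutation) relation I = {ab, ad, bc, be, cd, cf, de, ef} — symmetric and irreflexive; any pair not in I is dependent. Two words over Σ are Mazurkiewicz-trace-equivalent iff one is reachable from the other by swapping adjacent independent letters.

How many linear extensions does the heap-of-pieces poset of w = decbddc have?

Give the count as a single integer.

drop 0:d onto floor
drop 1:e onto floor
drop 2:c onto {1:e}
drop 3:b onto {0:d}
drop 4:d onto {3:b}
drop 5:d onto {4:d}
drop 6:c onto {2:c}
ground layer = {0:d, 1:e}
drop-orders for the pieces not yet dropped (sum over which currently-grounded one goes next):
  1 to go: {5} 1  {6} 1
  2 to go: {2,6} 1  {4,5} 1  {5,6} 2
  3 to go: {1,2,6} 1  {2,5,6} 3  {3,4,5} 1  {4,5,6} 3
  4 to go: {0,3,4,5} 1  {1,2,5,6} 4  {2,4,5,6} 6  {3,4,5,6} 4
  5 to go: {0,3,4,5,6} 5  {1,2,4,5,6} 10  {2,3,4,5,6} 10
  if 0:d drops first: 20 orders
  if 1:e drops first: 15 orders
heap linearizations: 35

35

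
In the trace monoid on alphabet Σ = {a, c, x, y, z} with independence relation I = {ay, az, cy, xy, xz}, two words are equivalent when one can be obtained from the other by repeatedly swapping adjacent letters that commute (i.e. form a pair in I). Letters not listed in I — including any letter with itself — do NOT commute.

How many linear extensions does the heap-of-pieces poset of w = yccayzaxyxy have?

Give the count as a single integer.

#0=y has no predecessor
#1=c has no predecessor
#2=c depends on [1:c]
#3=a depends on [2:c]
#4=y depends on [0:y]
#5=z depends on [2:c, 4:y]
#6=a depends on [3:a]
#7=x depends on [6:a]
#8=y depends on [5:z]
#9=x depends on [7:x]
#10=y depends on [8:y]
sources: [0:y, 1:c]
N(rest) = Σ N(rest − s) over sources s of rest; N(one piece) = 1:
  size 1 → [9]=1  [10]=1
  size 2 → [7,9]=1  [8,10]=1  [9,10]=2
  size 3 → [5,8,10]=1  [6,7,9]=1  [7,9,10]=3  [8,9,10]=3
  size 4 → [3,6,7,9]=1  [4,5,8,10]=1  [5,8,9,10]=4  [6,7,9,10]=4  [7,8,9,10]=6
  size 5 → [0,4,5,8,10]=1  [3,6,7,9,10]=5  [4,5,8,9,10]=5  [5,7,8,9,10]=10  [6,7,8,9,10]=10
  size 6 → [0,4,5,8,9,10]=6  [3,6,7,8,9,10]=15  [4,5,7,8,9,10]=15  [5,6,7,8,9,10]=20
  size 7 → [0,4,5,7,8,9,10]=21  [3,5,6,7,8,9,10]=35  [4,5,6,7,8,9,10]=35
  size 8 → [0,4,5,6,7,8,9,10]=56  [2,3,5,6,7,8,9,10]=35  [3,4,5,6,7,8,9,10]=70
  size 9 → [0,3,4,5,6,7,8,9,10]=126  [1,2,3,5,6,7,8,9,10]=35  [2,3,4,5,6,7,8,9,10]=105
  first=0(y) contributes 140
  first=1(c) contributes 231
|[w]| = 371

371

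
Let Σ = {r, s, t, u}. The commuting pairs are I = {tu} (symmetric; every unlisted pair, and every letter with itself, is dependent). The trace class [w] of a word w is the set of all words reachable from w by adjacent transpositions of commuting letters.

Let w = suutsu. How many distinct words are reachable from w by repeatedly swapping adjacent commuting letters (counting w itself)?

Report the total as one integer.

3

drop 0:s onto floor
drop 1:u onto {0:s}
drop 2:u onto {1:u}
drop 3:t onto {0:s}
drop 4:s onto {2:u, 3:t}
drop 5:u onto {4:s}
ground layer = {0:s}
drop-orders for the pieces not yet dropped (sum over which currently-grounded one goes next):
  1 to go: {5} 1
  2 to go: {4,5} 1
  3 to go: {2,4,5} 1  {3,4,5} 1
  4 to go: {1,2,4,5} 1  {2,3,4,5} 2
  if 0:s drops first: 3 orders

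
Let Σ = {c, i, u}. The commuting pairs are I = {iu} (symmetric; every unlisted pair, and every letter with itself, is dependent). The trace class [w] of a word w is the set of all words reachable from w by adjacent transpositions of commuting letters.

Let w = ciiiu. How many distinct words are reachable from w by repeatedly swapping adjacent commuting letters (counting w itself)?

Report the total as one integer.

4

piece 0:c — minimal
piece 1:i rests on {0:c}
piece 2:i rests on {1:i}
piece 3:i rests on {2:i}
piece 4:u rests on {0:c}
minimal pieces: {0:c}
ways to finish when only these pieces remain (= sum over removing one remaining piece with nothing left below it):
  1 left: {3}→1  {4}→1
  2 left: {2,3}→1  {3,4}→2
  3 left: {1,2,3}→1  {2,3,4}→3
  placing 0:c first → 4 extensions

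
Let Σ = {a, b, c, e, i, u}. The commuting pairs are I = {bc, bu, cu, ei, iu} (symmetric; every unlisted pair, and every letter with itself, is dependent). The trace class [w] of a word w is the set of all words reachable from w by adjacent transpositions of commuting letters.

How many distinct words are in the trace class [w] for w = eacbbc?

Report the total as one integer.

piece 0:e — minimal
piece 1:a rests on {0:e}
piece 2:c rests on {1:a}
piece 3:b rests on {1:a}
piece 4:b rests on {3:b}
piece 5:c rests on {2:c}
minimal pieces: {0:e}
ways to finish when only these pieces remain (= sum over removing one remaining piece with nothing left below it):
  1 left: {4}→1  {5}→1
  2 left: {2,5}→1  {3,4}→1  {4,5}→2
  3 left: {2,4,5}→3  {3,4,5}→3
  4 left: {2,3,4,5}→6
  placing 0:e first → 6 extensions

6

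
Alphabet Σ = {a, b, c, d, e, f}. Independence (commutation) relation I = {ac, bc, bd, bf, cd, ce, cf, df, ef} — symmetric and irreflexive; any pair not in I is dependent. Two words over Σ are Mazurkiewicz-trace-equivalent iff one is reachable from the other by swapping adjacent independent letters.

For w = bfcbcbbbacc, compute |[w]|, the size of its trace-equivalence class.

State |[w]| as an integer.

1980

0(b) covers ∅
1(f) covers ∅
2(c) covers ∅
3(b) covers 0:b
4(c) covers 2:c
5(b) covers 3:b
6(b) covers 5:b
7(b) covers 6:b
8(a) covers 1:f, 7:b
9(c) covers 4:c
10(c) covers 9:c
floor of heap: 0:b, 1:f, 2:c
completions by unplaced set U, small U first (add the entries for U minus each lowest piece of U):
  |U|=1: {8}:1  {10}:1
  |U|=2: {1,8}:1  {7,8}:1  {8,10}:2  {9,10}:1
  |U|=3: {1,7,8}:2  {1,8,10}:3  {4,9,10}:1  {6,7,8}:1  {7,8,10}:3  {8,9,10}:3
  |U|=4: {1,6,7,8}:3  {1,7,8,10}:8  {1,8,9,10}:6  {2,4,9,10}:1  {4,8,9,10}:4  {5,6,7,8}:1  {6,7,8,10}:4  {7,8,9,10}:6
  |U|=5: {1,4,8,9,10}:10  {1,5,6,7,8}:4  {1,6,7,8,10}:15  {1,7,8,9,10}:20  {2,4,8,9,10}:5  {3,5,6,7,8}:1  {4,7,8,9,10}:10  {5,6,7,8,10}:5  {6,7,8,9,10}:10
  |U|=6: {0,3,5,6,7,8}:1  {1,2,4,8,9,10}:15  {1,3,5,6,7,8}:5  {1,4,7,8,9,10}:40  {1,5,6,7,8,10}:24  {1,6,7,8,9,10}:45  {2,4,7,8,9,10}:15  {3,5,6,7,8,10}:6  {4,6,7,8,9,10}:20  {5,6,7,8,9,10}:15
  |U|=7: {0,1,3,5,6,7,8}:6  {0,3,5,6,7,8,10}:7  {1,2,4,7,8,9,10}:70  {1,3,5,6,7,8,10}:35  {1,4,6,7,8,9,10}:105  {1,5,6,7,8,9,10}:84  {2,4,6,7,8,9,10}:35  {3,5,6,7,8,9,10}:21  {4,5,6,7,8,9,10}:35
  |U|=8: {0,1,3,5,6,7,8,10}:48  {0,3,5,6,7,8,9,10}:28  {1,2,4,6,7,8,9,10}:210  {1,3,5,6,7,8,9,10}:140  {1,4,5,6,7,8,9,10}:224  {2,4,5,6,7,8,9,10}:70  {3,4,5,6,7,8,9,10}:56
  |U|=9: {0,1,3,5,6,7,8,9,10}:216  {0,3,4,5,6,7,8,9,10}:84  {1,2,4,5,6,7,8,9,10}:504  {1,3,4,5,6,7,8,9,10}:420  {2,3,4,5,6,7,8,9,10}:126
  start at 0(b): 1050
  start at 1(f): 210
  start at 2(c): 720
sum over floor = 1980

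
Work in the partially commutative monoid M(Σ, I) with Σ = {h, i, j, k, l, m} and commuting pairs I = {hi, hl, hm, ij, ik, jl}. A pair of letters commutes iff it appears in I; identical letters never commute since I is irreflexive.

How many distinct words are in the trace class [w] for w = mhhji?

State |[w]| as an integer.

#0=m has no predecessor
#1=h has no predecessor
#2=h depends on [1:h]
#3=j depends on [0:m, 2:h]
#4=i depends on [0:m]
sources: [0:m, 1:h]
N(rest) = Σ N(rest − s) over sources s of rest; N(one piece) = 1:
  size 1 → [3]=1  [4]=1
  size 2 → [2,3]=1  [3,4]=2
  size 3 → [0,3,4]=2  [1,2,3]=1  [2,3,4]=3
  first=0(m) contributes 4
  first=1(h) contributes 5
|[w]| = 9

9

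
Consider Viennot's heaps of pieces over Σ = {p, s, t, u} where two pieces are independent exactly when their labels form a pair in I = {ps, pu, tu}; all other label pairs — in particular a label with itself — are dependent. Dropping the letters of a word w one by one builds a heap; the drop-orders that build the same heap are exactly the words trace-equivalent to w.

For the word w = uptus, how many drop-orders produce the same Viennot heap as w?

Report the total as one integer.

6

#0=u has no predecessor
#1=p has no predecessor
#2=t depends on [1:p]
#3=u depends on [0:u]
#4=s depends on [2:t, 3:u]
sources: [0:u, 1:p]
N(rest) = Σ N(rest − s) over sources s of rest; N(one piece) = 1:
  size 1 → [4]=1
  size 2 → [2,4]=1  [3,4]=1
  size 3 → [0,3,4]=1  [1,2,4]=1  [2,3,4]=2
  first=0(u) contributes 3
  first=1(p) contributes 3
|[w]| = 6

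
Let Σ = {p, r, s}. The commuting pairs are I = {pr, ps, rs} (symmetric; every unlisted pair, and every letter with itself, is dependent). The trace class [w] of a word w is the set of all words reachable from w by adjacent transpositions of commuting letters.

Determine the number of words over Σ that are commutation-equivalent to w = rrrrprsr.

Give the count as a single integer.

56

piece 0:r — minimal
piece 1:r rests on {0:r}
piece 2:r rests on {1:r}
piece 3:r rests on {2:r}
piece 4:p — minimal
piece 5:r rests on {3:r}
piece 6:s — minimal
piece 7:r rests on {5:r}
minimal pieces: {0:r, 4:p, 6:s}
ways to finish when only these pieces remain (= sum over removing one remaining piece with nothing left below it):
  1 left: {4}→1  {6}→1  {7}→1
  2 left: {4,6}→2  {4,7}→2  {5,7}→1  {6,7}→2
  3 left: {3,5,7}→1  {4,5,7}→3  {4,6,7}→6  {5,6,7}→3
  4 left: {2,3,5,7}→1  {3,4,5,7}→4  {3,5,6,7}→4  {4,5,6,7}→12
  5 left: {1,2,3,5,7}→1  {2,3,4,5,7}→5  {2,3,5,6,7}→5  {3,4,5,6,7}→20
  6 left: {0,1,2,3,5,7}→1  {1,2,3,4,5,7}→6  {1,2,3,5,6,7}→6  {2,3,4,5,6,7}→30
  placing 0:r first → 42 extensions
  placing 4:p first → 7 extensions
  placing 6:s first → 7 extensions
total linear extensions = 56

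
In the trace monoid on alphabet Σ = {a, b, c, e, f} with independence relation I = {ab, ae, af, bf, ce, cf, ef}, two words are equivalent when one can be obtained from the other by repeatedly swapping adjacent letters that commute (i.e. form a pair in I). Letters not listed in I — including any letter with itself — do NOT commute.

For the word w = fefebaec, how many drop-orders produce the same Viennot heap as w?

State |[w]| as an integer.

piece 0:f — minimal
piece 1:e — minimal
piece 2:f rests on {0:f}
piece 3:e rests on {1:e}
piece 4:b rests on {3:e}
piece 5:a — minimal
piece 6:e rests on {4:b}
piece 7:c rests on {4:b, 5:a}
minimal pieces: {0:f, 1:e, 5:a}
ways to finish when only these pieces remain (= sum over removing one remaining piece with nothing left below it):
  1 left: {2}→1  {6}→1  {7}→1
  2 left: {0,2}→1  {2,6}→2  {2,7}→2  {5,7}→1  {6,7}→2
  3 left: {0,2,6}→3  {0,2,7}→3  {2,5,7}→3  {2,6,7}→6  {4,6,7}→2  {5,6,7}→3
  4 left: {0,2,5,7}→6  {0,2,6,7}→12  {2,4,6,7}→8  {2,5,6,7}→12  {3,4,6,7}→2  {4,5,6,7}→5
  5 left: {0,2,4,6,7}→20  {0,2,5,6,7}→30  {1,3,4,6,7}→2  {2,3,4,6,7}→10  {2,4,5,6,7}→25  {3,4,5,6,7}→7
  6 left: {0,2,3,4,6,7}→30  {0,2,4,5,6,7}→75  {1,2,3,4,6,7}→12  {1,3,4,5,6,7}→9  {2,3,4,5,6,7}→42
  placing 0:f first → 63 extensions
  placing 1:e first → 147 extensions
  placing 5:a first → 42 extensions
total linear extensions = 252

252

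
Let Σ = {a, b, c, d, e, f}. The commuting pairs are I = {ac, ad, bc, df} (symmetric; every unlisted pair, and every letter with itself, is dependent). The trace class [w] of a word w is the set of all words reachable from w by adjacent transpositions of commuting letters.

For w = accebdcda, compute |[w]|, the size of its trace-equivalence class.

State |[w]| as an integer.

0(a) covers ∅
1(c) covers ∅
2(c) covers 1:c
3(e) covers 0:a, 2:c
4(b) covers 3:e
5(d) covers 4:b
6(c) covers 5:d
7(d) covers 6:c
8(a) covers 4:b
floor of heap: 0:a, 1:c
completions by unplaced set U, small U first (add the entries for U minus each lowest piece of U):
  |U|=1: {7}:1  {8}:1
  |U|=2: {6,7}:1  {7,8}:2
  |U|=3: {5,6,7}:1  {6,7,8}:3
  |U|=4: {5,6,7,8}:4
  |U|=5: {4,5,6,7,8}:4
  |U|=6: {3,4,5,6,7,8}:4
  |U|=7: {0,3,4,5,6,7,8}:4  {2,3,4,5,6,7,8}:4
  start at 0(a): 4
  start at 1(c): 8
sum over floor = 12

12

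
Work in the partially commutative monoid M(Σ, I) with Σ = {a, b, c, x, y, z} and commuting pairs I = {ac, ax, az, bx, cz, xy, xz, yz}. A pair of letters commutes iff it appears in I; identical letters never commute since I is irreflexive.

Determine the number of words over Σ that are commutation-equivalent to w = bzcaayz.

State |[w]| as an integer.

45

#0=b has no predecessor
#1=z depends on [0:b]
#2=c depends on [0:b]
#3=a depends on [0:b]
#4=a depends on [3:a]
#5=y depends on [2:c, 4:a]
#6=z depends on [1:z]
sources: [0:b]
N(rest) = Σ N(rest − s) over sources s of rest; N(one piece) = 1:
  size 1 → [5]=1  [6]=1
  size 2 → [1,6]=1  [2,5]=1  [4,5]=1  [5,6]=2
  size 3 → [1,5,6]=3  [2,4,5]=2  [2,5,6]=3  [3,4,5]=1  [4,5,6]=3
  size 4 → [1,2,5,6]=6  [1,4,5,6]=6  [2,3,4,5]=3  [2,4,5,6]=8  [3,4,5,6]=4
  size 5 → [1,2,4,5,6]=20  [1,3,4,5,6]=10  [2,3,4,5,6]=15
  first=0(b) contributes 45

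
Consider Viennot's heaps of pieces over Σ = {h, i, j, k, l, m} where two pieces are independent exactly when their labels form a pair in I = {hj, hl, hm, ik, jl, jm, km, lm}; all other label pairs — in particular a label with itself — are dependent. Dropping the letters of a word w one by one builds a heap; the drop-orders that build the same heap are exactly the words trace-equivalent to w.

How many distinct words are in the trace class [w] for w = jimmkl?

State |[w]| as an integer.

9

#0=j has no predecessor
#1=i depends on [0:j]
#2=m depends on [1:i]
#3=m depends on [2:m]
#4=k depends on [0:j]
#5=l depends on [1:i, 4:k]
sources: [0:j]
N(rest) = Σ N(rest − s) over sources s of rest; N(one piece) = 1:
  size 1 → [3]=1  [5]=1
  size 2 → [2,3]=1  [3,5]=2  [4,5]=1
  size 3 → [2,3,5]=3  [3,4,5]=3
  size 4 → [1,2,3,5]=3  [2,3,4,5]=6
  first=0(j) contributes 9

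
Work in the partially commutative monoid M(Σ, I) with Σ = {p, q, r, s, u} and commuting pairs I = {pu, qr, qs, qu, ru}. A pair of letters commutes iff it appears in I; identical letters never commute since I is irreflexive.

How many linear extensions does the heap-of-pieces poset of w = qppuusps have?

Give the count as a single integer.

10

piece 0:q — minimal
piece 1:p rests on {0:q}
piece 2:p rests on {1:p}
piece 3:u — minimal
piece 4:u rests on {3:u}
piece 5:s rests on {2:p, 4:u}
piece 6:p rests on {5:s}
piece 7:s rests on {6:p}
minimal pieces: {0:q, 3:u}
ways to finish when only these pieces remain (= sum over removing one remaining piece with nothing left below it):
  1 left: {7}→1
  2 left: {6,7}→1
  3 left: {5,6,7}→1
  4 left: {2,5,6,7}→1  {4,5,6,7}→1
  5 left: {1,2,5,6,7}→1  {2,4,5,6,7}→2  {3,4,5,6,7}→1
  6 left: {0,1,2,5,6,7}→1  {1,2,4,5,6,7}→3  {2,3,4,5,6,7}→3
  placing 0:q first → 6 extensions
  placing 3:u first → 4 extensions
total linear extensions = 10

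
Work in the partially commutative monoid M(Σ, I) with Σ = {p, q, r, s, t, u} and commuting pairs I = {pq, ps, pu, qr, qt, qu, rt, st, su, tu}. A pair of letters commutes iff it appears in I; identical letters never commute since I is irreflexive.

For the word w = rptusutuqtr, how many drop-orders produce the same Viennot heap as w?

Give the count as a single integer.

#0=r has no predecessor
#1=p depends on [0:r]
#2=t depends on [1:p]
#3=u depends on [0:r]
#4=s depends on [0:r]
#5=u depends on [3:u]
#6=t depends on [2:t]
#7=u depends on [5:u]
#8=q depends on [4:s]
#9=t depends on [6:t]
#10=r depends on [1:p, 4:s, 7:u]
sources: [0:r]
N(rest) = Σ N(rest − s) over sources s of rest; N(one piece) = 1:
  size 1 → [8]=1  [9]=1  [10]=1
  size 2 → [6,9]=1  [7,10]=1  [8,9]=2  [8,10]=2  [9,10]=2
  size 3 → [2,6,9]=1  [4,8,10]=2  [5,7,10]=1  [6,8,9]=3  [6,9,10]=3  [7,8,10]=3  [7,9,10]=3  [8,9,10]=6
  size 4 → [2,6,8,9]=4  [2,6,9,10]=4  [3,5,7,10]=1  [4,7,8,10]=5  [4,8,9,10]=8  [5,7,8,10]=4  [5,7,9,10]=4  [6,7,9,10]=6  [6,8,9,10]=12  [7,8,9,10]=12
  size 5 → [1,2,6,9,10]=4  [2,6,7,9,10]=10  [2,6,8,9,10]=20  [3,5,7,8,10]=5  [3,5,7,9,10]=5  [4,5,7,8,10]=9  [4,6,8,9,10]=20  [4,7,8,9,10]=25  [5,6,7,9,10]=10  [5,7,8,9,10]=20  [6,7,8,9,10]=30
  size 6 → [1,2,6,7,9,10]=14  [1,2,6,8,9,10]=24  [2,4,6,8,9,10]=40  [2,5,6,7,9,10]=20  [2,6,7,8,9,10]=60  [3,4,5,7,8,10]=14  [3,5,6,7,9,10]=15  [3,5,7,8,9,10]=30  [4,5,7,8,9,10]=54  [4,6,7,8,9,10]=75  [5,6,7,8,9,10]=60
  size 7 → [1,2,4,6,8,9,10]=64  [1,2,5,6,7,9,10]=34  [1,2,6,7,8,9,10]=98  [2,3,5,6,7,9,10]=35  [2,4,6,7,8,9,10]=175  [2,5,6,7,8,9,10]=140  [3,4,5,7,8,9,10]=98  [3,5,6,7,8,9,10]=105  [4,5,6,7,8,9,10]=189
  size 8 → [1,2,3,5,6,7,9,10]=69  [1,2,4,6,7,8,9,10]=337  [1,2,5,6,7,8,9,10]=272  [2,3,5,6,7,8,9,10]=280  [2,4,5,6,7,8,9,10]=504  [3,4,5,6,7,8,9,10]=392
  size 9 → [1,2,3,5,6,7,8,9,10]=621  [1,2,4,5,6,7,8,9,10]=1113  [2,3,4,5,6,7,8,9,10]=1176
  first=0(r) contributes 2910

2910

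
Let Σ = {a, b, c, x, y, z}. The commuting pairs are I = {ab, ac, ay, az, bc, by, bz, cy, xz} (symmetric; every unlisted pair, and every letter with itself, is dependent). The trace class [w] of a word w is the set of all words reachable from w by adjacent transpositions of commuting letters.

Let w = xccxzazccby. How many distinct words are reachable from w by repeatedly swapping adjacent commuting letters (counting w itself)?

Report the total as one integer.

piece 0:x — minimal
piece 1:c rests on {0:x}
piece 2:c rests on {1:c}
piece 3:x rests on {2:c}
piece 4:z rests on {2:c}
piece 5:a rests on {3:x}
piece 6:z rests on {4:z}
piece 7:c rests on {3:x, 6:z}
piece 8:c rests on {7:c}
piece 9:b rests on {3:x}
piece 10:y rests on {3:x, 6:z}
minimal pieces: {0:x}
ways to finish when only these pieces remain (= sum over removing one remaining piece with nothing left below it):
  1 left: {5}→1  {8}→1  {9}→1  {10}→1
  2 left: {5,8}→2  {5,9}→2  {5,10}→2  {7,8}→1  {8,9}→2  {8,10}→2  {9,10}→2
  3 left: {5,7,8}→3  {5,8,9}→6  {5,8,10}→6  {5,9,10}→6  {7,8,9}→3  {7,8,10}→3  {8,9,10}→6
  4 left: {5,7,8,9}→12  {5,7,8,10}→12  {5,8,9,10}→24  {6,7,8,10}→3  {7,8,9,10}→12
  5 left: {4,6,7,8,10}→3  {5,6,7,8,10}→15  {5,7,8,9,10}→60  {6,7,8,9,10}→15
  6 left: {3,5,7,8,9,10}→60  {4,5,6,7,8,10}→18  {4,6,7,8,9,10}→18  {5,6,7,8,9,10}→90
  7 left: {3,5,6,7,8,9,10}→150  {4,5,6,7,8,9,10}→126
  8 left: {3,4,5,6,7,8,9,10}→276
  9 left: {2,3,4,5,6,7,8,9,10}→276
  placing 0:x first → 276 extensions

276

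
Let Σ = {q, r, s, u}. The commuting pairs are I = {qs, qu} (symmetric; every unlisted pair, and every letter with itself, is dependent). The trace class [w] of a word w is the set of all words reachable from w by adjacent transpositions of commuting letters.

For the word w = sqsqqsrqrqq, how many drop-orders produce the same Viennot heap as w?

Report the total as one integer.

0(s) covers ∅
1(q) covers ∅
2(s) covers 0:s
3(q) covers 1:q
4(q) covers 3:q
5(s) covers 2:s
6(r) covers 4:q, 5:s
7(q) covers 6:r
8(r) covers 7:q
9(q) covers 8:r
10(q) covers 9:q
floor of heap: 0:s, 1:q
completions by unplaced set U, small U first (add the entries for U minus each lowest piece of U):
  |U|=1: {10}:1
  |U|=2: {9,10}:1
  |U|=3: {8,9,10}:1
  |U|=4: {7,8,9,10}:1
  |U|=5: {6,7,8,9,10}:1
  |U|=6: {4,6,7,8,9,10}:1  {5,6,7,8,9,10}:1
  |U|=7: {2,5,6,7,8,9,10}:1  {3,4,6,7,8,9,10}:1  {4,5,6,7,8,9,10}:2
  |U|=8: {0,2,5,6,7,8,9,10}:1  {1,3,4,6,7,8,9,10}:1  {2,4,5,6,7,8,9,10}:3  {3,4,5,6,7,8,9,10}:3
  |U|=9: {0,2,4,5,6,7,8,9,10}:4  {1,3,4,5,6,7,8,9,10}:4  {2,3,4,5,6,7,8,9,10}:6
  start at 0(s): 10
  start at 1(q): 10
sum over floor = 20

20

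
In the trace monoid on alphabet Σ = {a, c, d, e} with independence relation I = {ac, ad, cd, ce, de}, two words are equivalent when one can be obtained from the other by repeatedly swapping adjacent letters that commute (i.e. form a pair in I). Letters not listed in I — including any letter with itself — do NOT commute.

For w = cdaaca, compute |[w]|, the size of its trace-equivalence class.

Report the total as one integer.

#0=c has no predecessor
#1=d has no predecessor
#2=a has no predecessor
#3=a depends on [2:a]
#4=c depends on [0:c]
#5=a depends on [3:a]
sources: [0:c, 1:d, 2:a]
N(rest) = Σ N(rest − s) over sources s of rest; N(one piece) = 1:
  size 1 → [1]=1  [4]=1  [5]=1
  size 2 → [0,4]=1  [1,4]=2  [1,5]=2  [3,5]=1  [4,5]=2
  size 3 → [0,1,4]=3  [0,4,5]=3  [1,3,5]=3  [1,4,5]=6  [2,3,5]=1  [3,4,5]=3
  size 4 → [0,1,4,5]=12  [0,3,4,5]=6  [1,2,3,5]=4  [1,3,4,5]=12  [2,3,4,5]=4
  first=0(c) contributes 20
  first=1(d) contributes 10
  first=2(a) contributes 30
|[w]| = 60

60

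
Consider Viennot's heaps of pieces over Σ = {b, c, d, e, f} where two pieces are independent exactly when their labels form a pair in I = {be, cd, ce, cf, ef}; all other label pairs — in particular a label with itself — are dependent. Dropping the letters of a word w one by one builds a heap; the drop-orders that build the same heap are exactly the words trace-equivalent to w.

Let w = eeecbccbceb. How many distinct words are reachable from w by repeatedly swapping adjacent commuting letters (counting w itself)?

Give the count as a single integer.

0(e) covers ∅
1(e) covers 0:e
2(e) covers 1:e
3(c) covers ∅
4(b) covers 3:c
5(c) covers 4:b
6(c) covers 5:c
7(b) covers 6:c
8(c) covers 7:b
9(e) covers 2:e
10(b) covers 8:c
floor of heap: 0:e, 3:c
completions by unplaced set U, small U first (add the entries for U minus each lowest piece of U):
  |U|=1: {9}:1  {10}:1
  |U|=2: {2,9}:1  {8,10}:1  {9,10}:2
  |U|=3: {1,2,9}:1  {2,9,10}:3  {7,8,10}:1  {8,9,10}:3
  |U|=4: {0,1,2,9}:1  {1,2,9,10}:4  {2,8,9,10}:6  {6,7,8,10}:1  {7,8,9,10}:4
  |U|=5: {0,1,2,9,10}:5  {1,2,8,9,10}:10  {2,7,8,9,10}:10  {5,6,7,8,10}:1  {6,7,8,9,10}:5
  |U|=6: {0,1,2,8,9,10}:15  {1,2,7,8,9,10}:20  {2,6,7,8,9,10}:15  {4,5,6,7,8,10}:1  {5,6,7,8,9,10}:6
  |U|=7: {0,1,2,7,8,9,10}:35  {1,2,6,7,8,9,10}:35  {2,5,6,7,8,9,10}:21  {3,4,5,6,7,8,10}:1  {4,5,6,7,8,9,10}:7
  |U|=8: {0,1,2,6,7,8,9,10}:70  {1,2,5,6,7,8,9,10}:56  {2,4,5,6,7,8,9,10}:28  {3,4,5,6,7,8,9,10}:8
  |U|=9: {0,1,2,5,6,7,8,9,10}:126  {1,2,4,5,6,7,8,9,10}:84  {2,3,4,5,6,7,8,9,10}:36
  start at 0(e): 120
  start at 3(c): 210
sum over floor = 330

330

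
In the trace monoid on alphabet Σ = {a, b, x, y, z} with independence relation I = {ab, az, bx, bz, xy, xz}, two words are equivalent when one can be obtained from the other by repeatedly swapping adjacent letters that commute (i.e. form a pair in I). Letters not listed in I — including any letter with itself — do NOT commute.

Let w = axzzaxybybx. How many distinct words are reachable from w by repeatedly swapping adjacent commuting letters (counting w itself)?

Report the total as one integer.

181

drop 0:a onto floor
drop 1:x onto {0:a}
drop 2:z onto floor
drop 3:z onto {2:z}
drop 4:a onto {1:x}
drop 5:x onto {4:a}
drop 6:y onto {3:z, 4:a}
drop 7:b onto {6:y}
drop 8:y onto {7:b}
drop 9:b onto {8:y}
drop 10:x onto {5:x}
ground layer = {0:a, 2:z}
drop-orders for the pieces not yet dropped (sum over which currently-grounded one goes next):
  1 to go: {9} 1  {10} 1
  2 to go: {5,10} 1  {8,9} 1  {9,10} 2
  3 to go: {5,9,10} 3  {7,8,9} 1  {8,9,10} 3
  4 to go: {5,8,9,10} 6  {6,7,8,9} 1  {7,8,9,10} 4
  5 to go: {3,6,7,8,9} 1  {5,7,8,9,10} 10  {6,7,8,9,10} 5
  6 to go: {2,3,6,7,8,9} 1  {3,6,7,8,9,10} 6  {5,6,7,8,9,10} 15
  7 to go: {2,3,6,7,8,9,10} 7  {3,5,6,7,8,9,10} 21  {4,5,6,7,8,9,10} 15
  8 to go: {1,4,5,6,7,8,9,10} 15  {2,3,5,6,7,8,9,10} 28  {3,4,5,6,7,8,9,10} 36
  9 to go: {0,1,4,5,6,7,8,9,10} 15  {1,3,4,5,6,7,8,9,10} 51  {2,3,4,5,6,7,8,9,10} 64
  if 0:a drops first: 115 orders
  if 2:z drops first: 66 orders
heap linearizations: 181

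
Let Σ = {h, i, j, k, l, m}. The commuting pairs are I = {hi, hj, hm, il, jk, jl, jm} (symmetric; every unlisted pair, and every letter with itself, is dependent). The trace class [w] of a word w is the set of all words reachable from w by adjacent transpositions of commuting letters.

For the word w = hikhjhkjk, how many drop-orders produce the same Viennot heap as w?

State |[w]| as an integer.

drop 0:h onto floor
drop 1:i onto floor
drop 2:k onto {0:h, 1:i}
drop 3:h onto {2:k}
drop 4:j onto {1:i}
drop 5:h onto {3:h}
drop 6:k onto {5:h}
drop 7:j onto {4:j}
drop 8:k onto {6:k}
ground layer = {0:h, 1:i}
drop-orders for the pieces not yet dropped (sum over which currently-grounded one goes next):
  1 to go: {7} 1  {8} 1
  2 to go: {4,7} 1  {6,8} 1  {7,8} 2
  3 to go: {4,7,8} 3  {5,6,8} 1  {6,7,8} 3
  4 to go: {3,5,6,8} 1  {4,6,7,8} 6  {5,6,7,8} 4
  5 to go: {2,3,5,6,8} 1  {3,5,6,7,8} 5  {4,5,6,7,8} 10
  6 to go: {0,2,3,5,6,8} 1  {2,3,5,6,7,8} 6  {3,4,5,6,7,8} 15
  7 to go: {0,2,3,5,6,7,8} 7  {2,3,4,5,6,7,8} 21
  if 0:h drops first: 21 orders
  if 1:i drops first: 28 orders
heap linearizations: 49

49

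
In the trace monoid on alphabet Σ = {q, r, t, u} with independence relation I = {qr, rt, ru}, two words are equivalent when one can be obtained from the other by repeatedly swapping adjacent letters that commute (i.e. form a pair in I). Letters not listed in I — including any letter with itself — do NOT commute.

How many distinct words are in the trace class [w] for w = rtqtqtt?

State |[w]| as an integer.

7

#0=r has no predecessor
#1=t has no predecessor
#2=q depends on [1:t]
#3=t depends on [2:q]
#4=q depends on [3:t]
#5=t depends on [4:q]
#6=t depends on [5:t]
sources: [0:r, 1:t]
N(rest) = Σ N(rest − s) over sources s of rest; N(one piece) = 1:
  size 1 → [0]=1  [6]=1
  size 2 → [0,6]=2  [5,6]=1
  size 3 → [0,5,6]=3  [4,5,6]=1
  size 4 → [0,4,5,6]=4  [3,4,5,6]=1
  size 5 → [0,3,4,5,6]=5  [2,3,4,5,6]=1
  first=0(r) contributes 1
  first=1(t) contributes 6
|[w]| = 7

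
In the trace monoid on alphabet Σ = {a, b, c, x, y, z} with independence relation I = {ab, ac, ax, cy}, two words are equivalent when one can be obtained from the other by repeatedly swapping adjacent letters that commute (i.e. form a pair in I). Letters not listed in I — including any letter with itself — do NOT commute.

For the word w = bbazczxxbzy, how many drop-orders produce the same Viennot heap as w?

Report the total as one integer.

#0=b has no predecessor
#1=b depends on [0:b]
#2=a has no predecessor
#3=z depends on [1:b, 2:a]
#4=c depends on [3:z]
#5=z depends on [4:c]
#6=x depends on [5:z]
#7=x depends on [6:x]
#8=b depends on [7:x]
#9=z depends on [8:b]
#10=y depends on [9:z]
sources: [0:b, 2:a]
N(rest) = Σ N(rest − s) over sources s of rest; N(one piece) = 1:
  size 1 → [10]=1
  size 2 → [9,10]=1
  size 3 → [8,9,10]=1
  size 4 → [7,8,9,10]=1
  size 5 → [6,7,8,9,10]=1
  size 6 → [5,6,7,8,9,10]=1
  size 7 → [4,5,6,7,8,9,10]=1
  size 8 → [3,4,5,6,7,8,9,10]=1
  size 9 → [1,3,4,5,6,7,8,9,10]=1  [2,3,4,5,6,7,8,9,10]=1
  first=0(b) contributes 2
  first=2(a) contributes 1
|[w]| = 3

3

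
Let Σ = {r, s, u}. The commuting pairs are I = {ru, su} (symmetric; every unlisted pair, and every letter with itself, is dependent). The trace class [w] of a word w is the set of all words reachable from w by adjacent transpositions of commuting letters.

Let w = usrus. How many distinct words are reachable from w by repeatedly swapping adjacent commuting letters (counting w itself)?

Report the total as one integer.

10

drop 0:u onto floor
drop 1:s onto floor
drop 2:r onto {1:s}
drop 3:u onto {0:u}
drop 4:s onto {2:r}
ground layer = {0:u, 1:s}
drop-orders for the pieces not yet dropped (sum over which currently-grounded one goes next):
  1 to go: {3} 1  {4} 1
  2 to go: {0,3} 1  {2,4} 1  {3,4} 2
  3 to go: {0,3,4} 3  {1,2,4} 1  {2,3,4} 3
  if 0:u drops first: 4 orders
  if 1:s drops first: 6 orders
heap linearizations: 10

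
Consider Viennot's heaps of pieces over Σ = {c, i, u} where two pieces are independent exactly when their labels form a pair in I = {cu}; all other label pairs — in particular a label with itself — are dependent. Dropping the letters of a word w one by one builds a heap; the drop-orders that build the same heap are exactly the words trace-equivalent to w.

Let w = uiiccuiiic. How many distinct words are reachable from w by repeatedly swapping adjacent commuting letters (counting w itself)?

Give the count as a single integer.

piece 0:u — minimal
piece 1:i rests on {0:u}
piece 2:i rests on {1:i}
piece 3:c rests on {2:i}
piece 4:c rests on {3:c}
piece 5:u rests on {2:i}
piece 6:i rests on {4:c, 5:u}
piece 7:i rests on {6:i}
piece 8:i rests on {7:i}
piece 9:c rests on {8:i}
minimal pieces: {0:u}
ways to finish when only these pieces remain (= sum over removing one remaining piece with nothing left below it):
  1 left: {9}→1
  2 left: {8,9}→1
  3 left: {7,8,9}→1
  4 left: {6,7,8,9}→1
  5 left: {4,6,7,8,9}→1  {5,6,7,8,9}→1
  6 left: {3,4,6,7,8,9}→1  {4,5,6,7,8,9}→2
  7 left: {3,4,5,6,7,8,9}→3
  8 left: {2,3,4,5,6,7,8,9}→3
  placing 0:u first → 3 extensions

3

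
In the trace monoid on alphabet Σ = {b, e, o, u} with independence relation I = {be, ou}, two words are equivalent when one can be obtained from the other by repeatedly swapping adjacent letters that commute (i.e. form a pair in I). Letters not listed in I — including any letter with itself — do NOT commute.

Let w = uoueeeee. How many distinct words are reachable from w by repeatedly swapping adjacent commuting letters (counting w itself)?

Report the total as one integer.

0(u) covers ∅
1(o) covers ∅
2(u) covers 0:u
3(e) covers 1:o, 2:u
4(e) covers 3:e
5(e) covers 4:e
6(e) covers 5:e
7(e) covers 6:e
floor of heap: 0:u, 1:o
completions by unplaced set U, small U first (add the entries for U minus each lowest piece of U):
  |U|=1: {7}:1
  |U|=2: {6,7}:1
  |U|=3: {5,6,7}:1
  |U|=4: {4,5,6,7}:1
  |U|=5: {3,4,5,6,7}:1
  |U|=6: {1,3,4,5,6,7}:1  {2,3,4,5,6,7}:1
  start at 0(u): 2
  start at 1(o): 1
sum over floor = 3

3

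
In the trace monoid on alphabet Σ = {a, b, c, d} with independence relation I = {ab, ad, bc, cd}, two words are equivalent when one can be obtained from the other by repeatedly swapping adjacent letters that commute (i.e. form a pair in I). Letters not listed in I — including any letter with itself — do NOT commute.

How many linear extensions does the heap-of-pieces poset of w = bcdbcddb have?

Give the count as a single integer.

0(b) covers ∅
1(c) covers ∅
2(d) covers 0:b
3(b) covers 2:d
4(c) covers 1:c
5(d) covers 3:b
6(d) covers 5:d
7(b) covers 6:d
floor of heap: 0:b, 1:c
completions by unplaced set U, small U first (add the entries for U minus each lowest piece of U):
  |U|=1: {4}:1  {7}:1
  |U|=2: {1,4}:1  {4,7}:2  {6,7}:1
  |U|=3: {1,4,7}:3  {4,6,7}:3  {5,6,7}:1
  |U|=4: {1,4,6,7}:6  {3,5,6,7}:1  {4,5,6,7}:4
  |U|=5: {1,4,5,6,7}:10  {2,3,5,6,7}:1  {3,4,5,6,7}:5
  |U|=6: {0,2,3,5,6,7}:1  {1,3,4,5,6,7}:15  {2,3,4,5,6,7}:6
  start at 0(b): 21
  start at 1(c): 7
sum over floor = 28

28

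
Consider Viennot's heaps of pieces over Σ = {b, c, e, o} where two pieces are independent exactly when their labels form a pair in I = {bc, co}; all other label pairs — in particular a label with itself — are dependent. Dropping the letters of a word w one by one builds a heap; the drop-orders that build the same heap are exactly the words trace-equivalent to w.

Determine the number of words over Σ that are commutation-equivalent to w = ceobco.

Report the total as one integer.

4

piece 0:c — minimal
piece 1:e rests on {0:c}
piece 2:o rests on {1:e}
piece 3:b rests on {2:o}
piece 4:c rests on {1:e}
piece 5:o rests on {3:b}
minimal pieces: {0:c}
ways to finish when only these pieces remain (= sum over removing one remaining piece with nothing left below it):
  1 left: {4}→1  {5}→1
  2 left: {3,5}→1  {4,5}→2
  3 left: {2,3,5}→1  {3,4,5}→3
  4 left: {2,3,4,5}→4
  placing 0:c first → 4 extensions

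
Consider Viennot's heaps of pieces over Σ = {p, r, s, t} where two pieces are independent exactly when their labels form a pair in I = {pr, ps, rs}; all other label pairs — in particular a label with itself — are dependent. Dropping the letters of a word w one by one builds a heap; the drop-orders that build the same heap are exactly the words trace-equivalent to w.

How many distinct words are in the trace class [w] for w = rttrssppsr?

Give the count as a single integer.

#0=r has no predecessor
#1=t depends on [0:r]
#2=t depends on [1:t]
#3=r depends on [2:t]
#4=s depends on [2:t]
#5=s depends on [4:s]
#6=p depends on [2:t]
#7=p depends on [6:p]
#8=s depends on [5:s]
#9=r depends on [3:r]
sources: [0:r]
N(rest) = Σ N(rest − s) over sources s of rest; N(one piece) = 1:
  size 1 → [7]=1  [8]=1  [9]=1
  size 2 → [3,9]=1  [5,8]=1  [6,7]=1  [7,8]=2  [7,9]=2  [8,9]=2
  size 3 → [3,7,9]=3  [3,8,9]=3  [4,5,8]=1  [5,7,8]=3  [5,8,9]=3  [6,7,8]=3  [6,7,9]=3  [7,8,9]=6
  size 4 → [3,5,8,9]=6  [3,6,7,9]=6  [3,7,8,9]=12  [4,5,7,8]=4  [4,5,8,9]=4  [5,6,7,8]=6  [5,7,8,9]=12  [6,7,8,9]=12
  size 5 → [3,4,5,8,9]=10  [3,5,7,8,9]=30  [3,6,7,8,9]=30  [4,5,6,7,8]=10  [4,5,7,8,9]=20  [5,6,7,8,9]=30
  size 6 → [3,4,5,7,8,9]=60  [3,5,6,7,8,9]=90  [4,5,6,7,8,9]=60
  size 7 → [3,4,5,6,7,8,9]=210
  size 8 → [2,3,4,5,6,7,8,9]=210
  first=0(r) contributes 210

210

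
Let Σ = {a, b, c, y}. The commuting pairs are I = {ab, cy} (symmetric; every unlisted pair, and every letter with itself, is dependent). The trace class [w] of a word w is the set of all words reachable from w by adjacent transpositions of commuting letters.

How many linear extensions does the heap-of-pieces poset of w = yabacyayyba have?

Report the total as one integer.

12

drop 0:y onto floor
drop 1:a onto {0:y}
drop 2:b onto {0:y}
drop 3:a onto {1:a}
drop 4:c onto {2:b, 3:a}
drop 5:y onto {2:b, 3:a}
drop 6:a onto {4:c, 5:y}
drop 7:y onto {6:a}
drop 8:y onto {7:y}
drop 9:b onto {8:y}
drop 10:a onto {8:y}
ground layer = {0:y}
drop-orders for the pieces not yet dropped (sum over which currently-grounded one goes next):
  1 to go: {9} 1  {10} 1
  2 to go: {9,10} 2
  3 to go: {8,9,10} 2
  4 to go: {7,8,9,10} 2
  5 to go: {6,7,8,9,10} 2
  6 to go: {4,6,7,8,9,10} 2  {5,6,7,8,9,10} 2
  7 to go: {4,5,6,7,8,9,10} 4
  8 to go: {2,4,5,6,7,8,9,10} 4  {3,4,5,6,7,8,9,10} 4
  9 to go: {1,3,4,5,6,7,8,9,10} 4  {2,3,4,5,6,7,8,9,10} 8
  if 0:y drops first: 12 orders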